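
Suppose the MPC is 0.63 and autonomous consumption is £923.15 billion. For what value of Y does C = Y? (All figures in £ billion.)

Y = 2495

At break-even, C = Y: 923.15 + 0.63Y = Y
0.37Y = 923.15, so Y = 923.15/0.37 = 2495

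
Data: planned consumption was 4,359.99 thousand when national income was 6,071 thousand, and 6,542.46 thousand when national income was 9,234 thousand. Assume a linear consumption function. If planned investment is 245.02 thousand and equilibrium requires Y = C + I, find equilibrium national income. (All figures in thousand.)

Y = 1342

MPC = (6542.46 − 4359.99)/(9234 − 6071) = 2182.47/3163 = 0.69
a = 4359.99 − 0.69(6071) = 171
Equilibrium: Y = 171 + 0.69Y + 245.02
0.31Y = 416.02, so Y = 416.02/0.31 = 1342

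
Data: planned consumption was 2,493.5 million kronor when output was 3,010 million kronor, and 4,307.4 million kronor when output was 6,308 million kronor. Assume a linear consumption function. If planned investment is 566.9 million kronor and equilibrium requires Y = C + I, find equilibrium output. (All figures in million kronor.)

Y = 3122

MPC = (4307.4 − 2493.5)/(6308 − 3010) = 1813.9/3298 = 0.55
a = 2493.5 − 0.55(3010) = 838
Equilibrium: Y = 838 + 0.55Y + 566.9
0.45Y = 1404.9, so Y = 1404.9/0.45 = 3122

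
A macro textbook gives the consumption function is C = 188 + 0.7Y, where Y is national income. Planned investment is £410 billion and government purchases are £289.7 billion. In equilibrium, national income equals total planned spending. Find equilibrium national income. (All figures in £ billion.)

Y = C + I + G = 188 + 0.7Y + 410 + 289.7
Y − 0.7Y = 887.7
0.3Y = 887.7, so Y = 887.7/0.3 = 2959

Y = 2959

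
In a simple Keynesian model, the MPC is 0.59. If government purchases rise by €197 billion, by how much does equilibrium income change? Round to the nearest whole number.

The multiplier is 1/(1 − MPC) = 1/0.41.
ΔY = 197/0.41 = 480.49 ≈ 480

ΔY ≈ 480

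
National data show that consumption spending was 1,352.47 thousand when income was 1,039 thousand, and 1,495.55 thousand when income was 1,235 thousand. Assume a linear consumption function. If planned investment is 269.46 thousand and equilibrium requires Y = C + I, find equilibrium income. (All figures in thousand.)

MPC = (1495.55 − 1352.47)/(1235 − 1039) = 143.08/196 = 0.73
a = 1352.47 − 0.73(1039) = 594
Equilibrium: Y = 594 + 0.73Y + 269.46
0.27Y = 863.46, so Y = 863.46/0.27 = 3198

Y = 3198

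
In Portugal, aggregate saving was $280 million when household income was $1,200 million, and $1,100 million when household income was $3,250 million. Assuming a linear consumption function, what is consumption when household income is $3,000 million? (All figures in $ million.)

MPS = ΔS/ΔY = (1100 − 280)/(3250 − 1200) = 820/2050 = 0.4
MPC = 1 − MPS = 0.6
Autonomous saving = 280 − 0.4(1200) = -200, so a = 200
C = 200 + 0.6(3000) = 200 + 1800 = 2000

C = 2000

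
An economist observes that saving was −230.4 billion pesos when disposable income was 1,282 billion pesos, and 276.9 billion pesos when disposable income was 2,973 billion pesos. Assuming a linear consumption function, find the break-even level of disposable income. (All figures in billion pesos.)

MPS = ΔS/ΔY = (276.9 − (-230.4))/(2973 − 1282) = 507.3/1691 = 0.3
MPC = 1 − MPS = 0.7
From S(1282) = -230.4: −a + 0.3(1282) = -230.4, so a = 384.6 − (-230.4) = 615
Break-even (S = 0): Y = a/MPS = 615/0.3 = 2050

Y = 2050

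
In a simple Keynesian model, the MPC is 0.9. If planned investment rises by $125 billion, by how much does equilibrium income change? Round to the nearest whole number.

ΔY ≈ 1250

The multiplier is 1/(1 − MPC) = 1/0.1.
ΔY = 125/0.1 = 1250.00 ≈ 1250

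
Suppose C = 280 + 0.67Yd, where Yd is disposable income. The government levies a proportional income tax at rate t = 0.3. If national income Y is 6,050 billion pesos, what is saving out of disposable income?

Yd = (1 − 0.3)(6050) = 0.7(6050) = 4235
C = 280 + 0.67(4235) = 280 + 2837.45 = 3117.45
S = Yd − C = 4235 − 3117.45 = 1117.55

S = 1117.55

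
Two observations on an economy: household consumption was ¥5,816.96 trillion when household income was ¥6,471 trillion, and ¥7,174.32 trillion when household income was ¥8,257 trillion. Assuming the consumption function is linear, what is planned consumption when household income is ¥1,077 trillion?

MPC = (7174.32 − 5816.96)/(8257 − 6471) = 1357.36/1786 = 0.76
a = 5816.96 − 0.76(6471) = 5816.96 − 4917.96 = 899
C = 899 + 0.76(1077) = 899 + 818.52 = 1717.52

C = 1717.52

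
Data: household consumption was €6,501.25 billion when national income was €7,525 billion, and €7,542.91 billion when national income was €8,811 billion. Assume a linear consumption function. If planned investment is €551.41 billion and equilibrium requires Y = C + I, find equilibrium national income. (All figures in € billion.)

Y = 5039

MPC = (7542.91 − 6501.25)/(8811 − 7525) = 1041.66/1286 = 0.81
a = 6501.25 − 0.81(7525) = 406
Equilibrium: Y = 406 + 0.81Y + 551.41
0.19Y = 957.41, so Y = 957.41/0.19 = 5039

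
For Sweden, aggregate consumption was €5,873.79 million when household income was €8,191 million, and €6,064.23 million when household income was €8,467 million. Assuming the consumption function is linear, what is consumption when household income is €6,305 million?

MPC = (6064.23 − 5873.79)/(8467 − 8191) = 190.44/276 = 0.69
a = 5873.79 − 0.69(8191) = 5873.79 − 5651.79 = 222
C = 222 + 0.69(6305) = 222 + 4350.45 = 4572.45

C = 4572.45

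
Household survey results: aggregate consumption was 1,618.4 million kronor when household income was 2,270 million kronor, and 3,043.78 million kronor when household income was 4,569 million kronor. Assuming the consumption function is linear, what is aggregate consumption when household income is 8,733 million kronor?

C = 5625.46

MPC = (3043.78 − 1618.4)/(4569 − 2270) = 1425.38/2299 = 0.62
a = 1618.4 − 0.62(2270) = 1618.4 − 1407.4 = 211
C = 211 + 0.62(8733) = 211 + 5414.46 = 5625.46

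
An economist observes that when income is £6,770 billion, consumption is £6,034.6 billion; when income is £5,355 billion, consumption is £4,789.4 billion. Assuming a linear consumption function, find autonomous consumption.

a = 77

MPC = ΔC/ΔY = (6034.6 − 4789.4)/(6770 − 5355) = 1245.2/1415 = 0.88
a = C − MPC·Y = 4789.4 − 0.88(5355) = 4789.4 − 4712.4 = 77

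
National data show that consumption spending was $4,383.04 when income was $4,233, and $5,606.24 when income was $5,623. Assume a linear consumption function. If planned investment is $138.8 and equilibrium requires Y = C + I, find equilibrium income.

Y = 6640

MPC = (5606.24 − 4383.04)/(5623 − 4233) = 1223.2/1390 = 0.88
a = 4383.04 − 0.88(4233) = 658
Equilibrium: Y = 658 + 0.88Y + 138.8
0.12Y = 796.8, so Y = 796.8/0.12 = 6640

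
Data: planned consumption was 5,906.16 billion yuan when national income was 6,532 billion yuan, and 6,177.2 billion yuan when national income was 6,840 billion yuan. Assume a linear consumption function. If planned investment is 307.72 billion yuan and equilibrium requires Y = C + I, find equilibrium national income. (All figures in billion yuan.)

MPC = (6177.2 − 5906.16)/(6840 − 6532) = 271.04/308 = 0.88
a = 5906.16 − 0.88(6532) = 158
Equilibrium: Y = 158 + 0.88Y + 307.72
0.12Y = 465.72, so Y = 465.72/0.12 = 3881

Y = 3881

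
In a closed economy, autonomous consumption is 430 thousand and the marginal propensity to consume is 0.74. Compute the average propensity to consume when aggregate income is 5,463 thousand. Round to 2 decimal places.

APC = 0.82

C = 430 + 0.74(5463) = 4472.62
APC = C/Y = 4472.62/5463 = 0.82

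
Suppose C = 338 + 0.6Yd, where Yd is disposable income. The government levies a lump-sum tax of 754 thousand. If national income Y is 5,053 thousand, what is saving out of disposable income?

S = 1381.6

Yd = Y − T = 5053 − 754 = 4299
C = 338 + 0.6(4299) = 338 + 2579.4 = 2917.4
S = Yd − C = 4299 − 2917.4 = 1381.6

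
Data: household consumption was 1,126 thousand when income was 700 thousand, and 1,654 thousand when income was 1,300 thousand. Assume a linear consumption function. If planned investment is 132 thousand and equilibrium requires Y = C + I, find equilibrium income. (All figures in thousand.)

Y = 5350

MPC = (1654 − 1126)/(1300 − 700) = 528/600 = 0.88
a = 1126 − 0.88(700) = 510
Equilibrium: Y = 510 + 0.88Y + 132
0.12Y = 642, so Y = 642/0.12 = 5350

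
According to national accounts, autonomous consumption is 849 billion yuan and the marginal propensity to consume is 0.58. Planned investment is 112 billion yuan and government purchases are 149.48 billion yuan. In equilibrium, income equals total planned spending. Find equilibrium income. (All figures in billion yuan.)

Y = 2644

Y = C + I + G = 849 + 0.58Y + 112 + 149.48
Y − 0.58Y = 1110.48
0.42Y = 1110.48, so Y = 1110.48/0.42 = 2644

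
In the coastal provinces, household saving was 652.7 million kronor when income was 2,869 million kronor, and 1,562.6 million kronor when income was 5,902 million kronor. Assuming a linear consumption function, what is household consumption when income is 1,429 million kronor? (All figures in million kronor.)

MPS = ΔS/ΔY = (1562.6 − 652.7)/(5902 − 2869) = 909.9/3033 = 0.3
MPC = 1 − MPS = 0.7
Autonomous saving = 652.7 − 0.3(2869) = -208, so a = 208
C = 208 + 0.7(1429) = 208 + 1000.3 = 1208.3

C = 1208.3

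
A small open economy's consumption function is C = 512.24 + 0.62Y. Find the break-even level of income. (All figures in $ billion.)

At break-even, C = Y: 512.24 + 0.62Y = Y
0.38Y = 512.24, so Y = 512.24/0.38 = 1348

Y = 1348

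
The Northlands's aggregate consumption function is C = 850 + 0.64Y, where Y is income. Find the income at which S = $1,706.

S = Y − C = -850 + 0.36Y
-850 + 0.36Y = 1706, so 0.36Y = 2556 and Y = 7100

Y = 7100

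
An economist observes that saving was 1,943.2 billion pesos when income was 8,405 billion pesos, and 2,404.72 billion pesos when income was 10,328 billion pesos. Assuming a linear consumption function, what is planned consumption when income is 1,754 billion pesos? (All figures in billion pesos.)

C = 1407.04

MPS = ΔS/ΔY = (2404.72 − 1943.2)/(10328 − 8405) = 461.52/1923 = 0.24
MPC = 1 − MPS = 0.76
Autonomous saving = 1943.2 − 0.24(8405) = -74, so a = 74
C = 74 + 0.76(1754) = 74 + 1333.04 = 1407.04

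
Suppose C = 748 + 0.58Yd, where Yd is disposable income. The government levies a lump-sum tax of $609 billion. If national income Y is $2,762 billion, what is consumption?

C = 1996.74

Yd = Y − T = 2762 − 609 = 2153
C = 748 + 0.58(2153) = 748 + 1248.74 = 1996.74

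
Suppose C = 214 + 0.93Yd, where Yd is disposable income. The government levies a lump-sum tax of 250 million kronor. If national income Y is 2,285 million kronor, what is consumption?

Yd = Y − T = 2285 − 250 = 2035
C = 214 + 0.93(2035) = 214 + 1892.55 = 2106.55

C = 2106.55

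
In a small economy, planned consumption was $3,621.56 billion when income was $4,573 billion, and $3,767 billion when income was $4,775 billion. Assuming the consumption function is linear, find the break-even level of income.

Y = 1175

MPC = (3767 − 3621.56)/(4775 − 4573) = 145.44/202 = 0.72
a = 3621.56 − 0.72(4573) = 3621.56 − 3292.56 = 329
Break-even: Y = a/(1−MPC) = 329/0.28 = 1175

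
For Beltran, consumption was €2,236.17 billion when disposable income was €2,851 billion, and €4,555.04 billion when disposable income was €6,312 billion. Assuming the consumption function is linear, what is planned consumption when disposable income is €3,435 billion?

C = 2627.45

MPC = (4555.04 − 2236.17)/(6312 − 2851) = 2318.87/3461 = 0.67
a = 2236.17 − 0.67(2851) = 2236.17 − 1910.17 = 326
C = 326 + 0.67(3435) = 326 + 2301.45 = 2627.45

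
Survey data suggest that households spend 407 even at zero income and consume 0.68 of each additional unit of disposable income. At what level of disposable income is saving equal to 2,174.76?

Y = 8068

S = Y − C = -407 + 0.32Y
-407 + 0.32Y = 2174.76, so 0.32Y = 2581.76 and Y = 8068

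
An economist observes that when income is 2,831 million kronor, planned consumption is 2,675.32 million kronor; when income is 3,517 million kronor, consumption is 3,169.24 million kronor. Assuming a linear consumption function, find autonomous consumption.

a = 637

MPC = ΔC/ΔY = (3169.24 − 2675.32)/(3517 − 2831) = 493.92/686 = 0.72
a = C − MPC·Y = 2675.32 − 0.72(2831) = 2675.32 − 2038.32 = 637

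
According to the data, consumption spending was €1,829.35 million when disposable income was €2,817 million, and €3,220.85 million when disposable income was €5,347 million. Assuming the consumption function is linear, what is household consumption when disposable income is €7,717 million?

MPC = (3220.85 − 1829.35)/(5347 − 2817) = 1391.5/2530 = 0.55
a = 1829.35 − 0.55(2817) = 1829.35 − 1549.35 = 280
C = 280 + 0.55(7717) = 280 + 4244.35 = 4524.35

C = 4524.35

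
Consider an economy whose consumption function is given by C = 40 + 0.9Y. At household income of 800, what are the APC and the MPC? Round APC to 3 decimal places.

MPC = 0.9 (the slope of the consumption function)
C = 40 + 0.9(800) = 760, so APC = 760/800 = 0.950

APC = 0.950; MPC = 0.9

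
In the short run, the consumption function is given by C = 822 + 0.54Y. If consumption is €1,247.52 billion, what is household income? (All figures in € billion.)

Y = 788

822 + 0.54Y = 1247.52
0.54Y = 425.52, so Y = 425.52/0.54 = 788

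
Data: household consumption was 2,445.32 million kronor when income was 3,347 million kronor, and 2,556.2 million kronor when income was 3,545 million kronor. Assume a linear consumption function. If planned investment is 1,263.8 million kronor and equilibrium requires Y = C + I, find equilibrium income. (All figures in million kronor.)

MPC = (2556.2 − 2445.32)/(3545 − 3347) = 110.88/198 = 0.56
a = 2445.32 − 0.56(3347) = 571
Equilibrium: Y = 571 + 0.56Y + 1263.8
0.44Y = 1834.8, so Y = 1834.8/0.44 = 4170

Y = 4170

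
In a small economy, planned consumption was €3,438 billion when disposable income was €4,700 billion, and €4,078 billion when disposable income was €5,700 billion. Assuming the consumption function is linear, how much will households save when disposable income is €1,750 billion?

S = 200

MPC = (4078 − 3438)/(5700 − 4700) = 640/1000 = 0.64
a = 3438 − 0.64(4700) = 3438 − 3008 = 430
C = 430 + 0.64(1750) = 1550
S = 1750 − 1550 = 200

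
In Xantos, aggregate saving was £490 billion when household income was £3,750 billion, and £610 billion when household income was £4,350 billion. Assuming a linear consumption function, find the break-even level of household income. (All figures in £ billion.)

Y = 1300

MPS = ΔS/ΔY = (610 − 490)/(4350 − 3750) = 120/600 = 0.2
MPC = 1 − MPS = 0.8
From S(3750) = 490: −a + 0.2(3750) = 490, so a = 750 − 490 = 260
Break-even (S = 0): Y = a/MPS = 260/0.2 = 1300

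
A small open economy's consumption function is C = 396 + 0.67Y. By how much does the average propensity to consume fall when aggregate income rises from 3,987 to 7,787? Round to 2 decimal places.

ΔAPC = 0.05

At Y = 3987: C = 396 + 0.67(3987) = 3067.29, APC = 3067.29/3987 = 0.769
At Y = 7787: C = 5613.29, APC = 5613.29/7787 = 0.721
Fall in APC = 0.769 − 0.721 = 0.048 ≈ 0.05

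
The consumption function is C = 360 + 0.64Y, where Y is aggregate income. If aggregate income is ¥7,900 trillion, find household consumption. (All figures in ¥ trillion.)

C = 360 + 0.64(7900) = 360 + 5056 = 5416

C = 5416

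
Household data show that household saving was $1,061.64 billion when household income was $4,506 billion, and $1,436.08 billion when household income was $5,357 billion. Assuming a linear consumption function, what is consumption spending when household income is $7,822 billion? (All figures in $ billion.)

MPS = ΔS/ΔY = (1436.08 − 1061.64)/(5357 − 4506) = 374.44/851 = 0.44
MPC = 1 − MPS = 0.56
Autonomous saving = 1061.64 − 0.44(4506) = -921, so a = 921
C = 921 + 0.56(7822) = 921 + 4380.32 = 5301.32

C = 5301.32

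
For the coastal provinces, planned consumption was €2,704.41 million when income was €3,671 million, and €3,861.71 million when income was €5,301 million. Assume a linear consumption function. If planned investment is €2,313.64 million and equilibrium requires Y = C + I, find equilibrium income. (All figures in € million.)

Y = 8316

MPC = (3861.71 − 2704.41)/(5301 − 3671) = 1157.3/1630 = 0.71
a = 2704.41 − 0.71(3671) = 98
Equilibrium: Y = 98 + 0.71Y + 2313.64
0.29Y = 2411.64, so Y = 2411.64/0.29 = 8316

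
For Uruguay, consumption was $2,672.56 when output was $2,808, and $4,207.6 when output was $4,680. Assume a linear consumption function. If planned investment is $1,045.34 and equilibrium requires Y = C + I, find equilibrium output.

Y = 7863

MPC = (4207.6 − 2672.56)/(4680 − 2808) = 1535.04/1872 = 0.82
a = 2672.56 − 0.82(2808) = 370
Equilibrium: Y = 370 + 0.82Y + 1045.34
0.18Y = 1415.34, so Y = 1415.34/0.18 = 7863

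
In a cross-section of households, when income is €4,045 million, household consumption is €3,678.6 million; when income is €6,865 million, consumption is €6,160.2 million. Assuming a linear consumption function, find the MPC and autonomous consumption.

MPC = 0.88; a = 119

MPC = ΔC/ΔY = (6160.2 − 3678.6)/(6865 − 4045) = 2481.6/2820 = 0.88
a = C − MPC·Y = 3678.6 − 0.88(4045) = 3678.6 − 3559.6 = 119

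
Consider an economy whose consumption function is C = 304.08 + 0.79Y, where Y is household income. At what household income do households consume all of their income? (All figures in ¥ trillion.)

At break-even, C = Y: 304.08 + 0.79Y = Y
0.21Y = 304.08, so Y = 304.08/0.21 = 1448

Y = 1448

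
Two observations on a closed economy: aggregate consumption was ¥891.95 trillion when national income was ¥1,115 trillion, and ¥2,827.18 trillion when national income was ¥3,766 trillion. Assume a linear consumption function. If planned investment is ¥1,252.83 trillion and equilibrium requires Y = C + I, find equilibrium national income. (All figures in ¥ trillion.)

MPC = (2827.18 − 891.95)/(3766 − 1115) = 1935.23/2651 = 0.73
a = 891.95 − 0.73(1115) = 78
Equilibrium: Y = 78 + 0.73Y + 1252.83
0.27Y = 1330.83, so Y = 1330.83/0.27 = 4929

Y = 4929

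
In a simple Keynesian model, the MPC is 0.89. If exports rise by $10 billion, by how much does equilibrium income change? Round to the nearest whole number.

The multiplier is 1/(1 − MPC) = 1/0.11.
ΔY = 10/0.11 = 90.91 ≈ 91

ΔY ≈ 91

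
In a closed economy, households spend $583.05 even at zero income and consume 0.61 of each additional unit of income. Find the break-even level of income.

Y = 1495

At break-even, C = Y: 583.05 + 0.61Y = Y
0.39Y = 583.05, so Y = 583.05/0.39 = 1495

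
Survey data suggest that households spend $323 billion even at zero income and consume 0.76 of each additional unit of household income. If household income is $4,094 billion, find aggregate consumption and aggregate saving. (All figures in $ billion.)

C = 3434.44; S = 659.56

C = 323 + 0.76(4094) = 323 + 3111.44 = 3434.44
S = Y − C = 4094 − 3434.44 = 659.56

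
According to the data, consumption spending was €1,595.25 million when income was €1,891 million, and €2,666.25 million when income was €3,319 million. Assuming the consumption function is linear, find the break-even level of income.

Y = 708

MPC = (2666.25 − 1595.25)/(3319 − 1891) = 1071/1428 = 0.75
a = 1595.25 − 0.75(1891) = 1595.25 − 1418.25 = 177
Break-even: Y = a/(1−MPC) = 177/0.25 = 708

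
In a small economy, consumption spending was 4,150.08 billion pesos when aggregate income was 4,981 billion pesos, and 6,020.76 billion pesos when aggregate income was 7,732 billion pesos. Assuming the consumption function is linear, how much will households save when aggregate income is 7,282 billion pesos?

S = 1567.24

MPC = (6020.76 − 4150.08)/(7732 − 4981) = 1870.68/2751 = 0.68
a = 4150.08 − 0.68(4981) = 4150.08 − 3387.08 = 763
C = 763 + 0.68(7282) = 5714.76
S = 7282 − 5714.76 = 1567.24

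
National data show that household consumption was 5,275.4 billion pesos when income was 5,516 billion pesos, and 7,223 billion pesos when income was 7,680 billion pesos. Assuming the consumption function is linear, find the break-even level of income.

MPC = (7223 − 5275.4)/(7680 − 5516) = 1947.6/2164 = 0.9
a = 5275.4 − 0.9(5516) = 5275.4 − 4964.4 = 311
Break-even: Y = a/(1−MPC) = 311/0.1 = 3110

Y = 3110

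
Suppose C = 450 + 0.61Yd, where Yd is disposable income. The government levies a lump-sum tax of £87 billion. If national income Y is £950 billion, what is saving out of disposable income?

Yd = Y − T = 950 − 87 = 863
C = 450 + 0.61(863) = 450 + 526.43 = 976.43
S = Yd − C = 863 − 976.43 = -113.43

S = -113.43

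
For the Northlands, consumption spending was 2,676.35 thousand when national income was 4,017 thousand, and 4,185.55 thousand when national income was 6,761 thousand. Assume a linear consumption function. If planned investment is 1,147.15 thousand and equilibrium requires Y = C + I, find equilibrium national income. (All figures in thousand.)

MPC = (4185.55 − 2676.35)/(6761 − 4017) = 1509.2/2744 = 0.55
a = 2676.35 − 0.55(4017) = 467
Equilibrium: Y = 467 + 0.55Y + 1147.15
0.45Y = 1614.15, so Y = 1614.15/0.45 = 3587

Y = 3587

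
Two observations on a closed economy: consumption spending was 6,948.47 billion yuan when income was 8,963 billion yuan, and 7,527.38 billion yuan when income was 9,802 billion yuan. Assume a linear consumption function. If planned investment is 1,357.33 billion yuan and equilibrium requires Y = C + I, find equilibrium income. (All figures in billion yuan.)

Y = 6843

MPC = (7527.38 − 6948.47)/(9802 − 8963) = 578.91/839 = 0.69
a = 6948.47 − 0.69(8963) = 764
Equilibrium: Y = 764 + 0.69Y + 1357.33
0.31Y = 2121.33, so Y = 2121.33/0.31 = 6843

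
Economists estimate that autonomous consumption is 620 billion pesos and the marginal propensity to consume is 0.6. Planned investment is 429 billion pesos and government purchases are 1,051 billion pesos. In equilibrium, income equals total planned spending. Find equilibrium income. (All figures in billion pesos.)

Y = 5250

Y = C + I + G = 620 + 0.6Y + 429 + 1051
Y − 0.6Y = 2100
0.4Y = 2100, so Y = 2100/0.4 = 5250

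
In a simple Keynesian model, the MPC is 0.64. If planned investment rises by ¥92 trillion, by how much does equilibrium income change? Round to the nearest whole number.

ΔY ≈ 256

The multiplier is 1/(1 − MPC) = 1/0.36.
ΔY = 92/0.36 = 255.56 ≈ 256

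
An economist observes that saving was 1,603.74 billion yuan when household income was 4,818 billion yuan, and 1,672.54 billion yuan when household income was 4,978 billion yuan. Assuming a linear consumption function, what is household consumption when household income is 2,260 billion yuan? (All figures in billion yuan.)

C = 1756.2

MPS = ΔS/ΔY = (1672.54 − 1603.74)/(4978 − 4818) = 68.8/160 = 0.43
MPC = 1 − MPS = 0.57
Autonomous saving = 1603.74 − 0.43(4818) = -468, so a = 468
C = 468 + 0.57(2260) = 468 + 1288.2 = 1756.2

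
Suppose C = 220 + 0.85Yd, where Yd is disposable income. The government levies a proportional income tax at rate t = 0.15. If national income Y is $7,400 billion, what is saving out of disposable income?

S = 723.5

Yd = (1 − 0.15)(7400) = 0.85(7400) = 6290
C = 220 + 0.85(6290) = 220 + 5346.5 = 5566.5
S = Yd − C = 6290 − 5566.5 = 723.5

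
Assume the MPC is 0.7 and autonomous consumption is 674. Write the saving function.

S = -674 + 0.3Y

S = Y − C = Y − (674 + 0.7Y) = -674 + (1 − 0.7)Y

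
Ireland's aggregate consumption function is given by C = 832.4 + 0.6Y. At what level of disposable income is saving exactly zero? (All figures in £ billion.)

Y = 2081

At break-even, C = Y: 832.4 + 0.6Y = Y
0.4Y = 832.4, so Y = 832.4/0.4 = 2081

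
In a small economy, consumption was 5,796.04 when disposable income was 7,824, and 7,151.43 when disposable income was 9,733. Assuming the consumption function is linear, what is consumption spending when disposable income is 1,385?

C = 1224.35

MPC = (7151.43 − 5796.04)/(9733 − 7824) = 1355.39/1909 = 0.71
a = 5796.04 − 0.71(7824) = 5796.04 − 5555.04 = 241
C = 241 + 0.71(1385) = 241 + 983.35 = 1224.35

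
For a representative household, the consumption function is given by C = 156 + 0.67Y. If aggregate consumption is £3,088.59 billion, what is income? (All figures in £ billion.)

Y = 4377

156 + 0.67Y = 3088.59
0.67Y = 2932.59, so Y = 2932.59/0.67 = 4377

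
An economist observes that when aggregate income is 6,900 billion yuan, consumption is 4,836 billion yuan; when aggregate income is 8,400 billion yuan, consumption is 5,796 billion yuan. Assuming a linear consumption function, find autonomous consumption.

MPC = ΔC/ΔY = (5796 − 4836)/(8400 − 6900) = 960/1500 = 0.64
a = C − MPC·Y = 4836 − 0.64(6900) = 4836 − 4416 = 420

a = 420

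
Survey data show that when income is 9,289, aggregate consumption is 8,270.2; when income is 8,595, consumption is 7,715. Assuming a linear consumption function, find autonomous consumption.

MPC = ΔC/ΔY = (8270.2 − 7715)/(9289 − 8595) = 555.2/694 = 0.8
a = C − MPC·Y = 7715 − 0.8(8595) = 7715 − 6876 = 839

a = 839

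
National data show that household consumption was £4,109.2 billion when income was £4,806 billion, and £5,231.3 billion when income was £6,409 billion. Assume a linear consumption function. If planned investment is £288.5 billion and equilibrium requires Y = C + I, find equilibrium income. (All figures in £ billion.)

MPC = (5231.3 − 4109.2)/(6409 − 4806) = 1122.1/1603 = 0.7
a = 4109.2 − 0.7(4806) = 745
Equilibrium: Y = 745 + 0.7Y + 288.5
0.3Y = 1033.5, so Y = 1033.5/0.3 = 3445

Y = 3445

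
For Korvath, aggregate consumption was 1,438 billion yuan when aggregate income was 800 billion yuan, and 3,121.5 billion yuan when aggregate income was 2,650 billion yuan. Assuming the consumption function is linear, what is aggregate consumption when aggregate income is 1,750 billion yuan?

C = 2302.5

MPC = (3121.5 − 1438)/(2650 − 800) = 1683.5/1850 = 0.91
a = 1438 − 0.91(800) = 1438 − 728 = 710
C = 710 + 0.91(1750) = 710 + 1592.5 = 2302.5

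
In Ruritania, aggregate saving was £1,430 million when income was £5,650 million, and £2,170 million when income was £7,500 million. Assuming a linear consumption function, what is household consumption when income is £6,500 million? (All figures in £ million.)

MPS = ΔS/ΔY = (2170 − 1430)/(7500 − 5650) = 740/1850 = 0.4
MPC = 1 − MPS = 0.6
Autonomous saving = 1430 − 0.4(5650) = -830, so a = 830
C = 830 + 0.6(6500) = 830 + 3900 = 4730

C = 4730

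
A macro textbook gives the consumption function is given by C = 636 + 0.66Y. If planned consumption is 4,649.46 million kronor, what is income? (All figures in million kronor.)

Y = 6081

636 + 0.66Y = 4649.46
0.66Y = 4013.46, so Y = 4013.46/0.66 = 6081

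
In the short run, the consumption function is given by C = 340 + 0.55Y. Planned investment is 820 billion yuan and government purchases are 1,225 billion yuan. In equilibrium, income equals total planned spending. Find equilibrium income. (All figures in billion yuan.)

Y = C + I + G = 340 + 0.55Y + 820 + 1225
Y − 0.55Y = 2385
0.45Y = 2385, so Y = 2385/0.45 = 5300

Y = 5300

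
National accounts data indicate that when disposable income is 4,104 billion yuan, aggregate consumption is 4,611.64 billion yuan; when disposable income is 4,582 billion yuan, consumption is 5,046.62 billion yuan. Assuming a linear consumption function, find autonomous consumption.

a = 877

MPC = ΔC/ΔY = (5046.62 − 4611.64)/(4582 − 4104) = 434.98/478 = 0.91
a = C − MPC·Y = 4611.64 − 0.91(4104) = 4611.64 − 3734.64 = 877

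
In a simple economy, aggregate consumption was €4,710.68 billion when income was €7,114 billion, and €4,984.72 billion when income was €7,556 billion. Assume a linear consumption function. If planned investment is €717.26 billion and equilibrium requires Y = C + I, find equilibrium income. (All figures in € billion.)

Y = 2677

MPC = (4984.72 − 4710.68)/(7556 − 7114) = 274.04/442 = 0.62
a = 4710.68 − 0.62(7114) = 300
Equilibrium: Y = 300 + 0.62Y + 717.26
0.38Y = 1017.26, so Y = 1017.26/0.38 = 2677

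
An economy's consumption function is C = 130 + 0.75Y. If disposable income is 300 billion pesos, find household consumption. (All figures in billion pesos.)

C = 130 + 0.75(300) = 130 + 225 = 355

C = 355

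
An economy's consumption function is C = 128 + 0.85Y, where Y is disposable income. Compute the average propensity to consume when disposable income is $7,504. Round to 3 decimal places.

APC = 0.867

C = 128 + 0.85(7504) = 6506.4
APC = C/Y = 6506.4/7504 = 0.867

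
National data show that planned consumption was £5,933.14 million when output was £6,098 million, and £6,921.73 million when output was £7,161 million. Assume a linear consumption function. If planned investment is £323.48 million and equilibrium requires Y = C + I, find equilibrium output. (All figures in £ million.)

MPC = (6921.73 − 5933.14)/(7161 − 6098) = 988.59/1063 = 0.93
a = 5933.14 − 0.93(6098) = 262
Equilibrium: Y = 262 + 0.93Y + 323.48
0.07Y = 585.48, so Y = 585.48/0.07 = 8364

Y = 8364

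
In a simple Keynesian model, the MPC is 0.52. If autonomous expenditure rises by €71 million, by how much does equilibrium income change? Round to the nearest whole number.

ΔY ≈ 148

The multiplier is 1/(1 − MPC) = 1/0.48.
ΔY = 71/0.48 = 147.92 ≈ 148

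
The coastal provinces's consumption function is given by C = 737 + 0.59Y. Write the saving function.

S = Y − C = Y − (737 + 0.59Y) = -737 + (1 − 0.59)Y

S = -737 + 0.41Y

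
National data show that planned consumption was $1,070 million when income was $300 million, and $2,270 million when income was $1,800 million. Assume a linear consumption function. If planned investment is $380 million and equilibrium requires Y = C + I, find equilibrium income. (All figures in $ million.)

MPC = (2270 − 1070)/(1800 − 300) = 1200/1500 = 0.8
a = 1070 − 0.8(300) = 830
Equilibrium: Y = 830 + 0.8Y + 380
0.2Y = 1210, so Y = 1210/0.2 = 6050

Y = 6050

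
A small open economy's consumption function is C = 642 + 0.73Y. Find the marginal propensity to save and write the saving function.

MPS = 1 − MPC = 1 − 0.73 = 0.27
S = Y − C = -642 + 0.27Y

MPS = 0.27; S = -642 + 0.27Y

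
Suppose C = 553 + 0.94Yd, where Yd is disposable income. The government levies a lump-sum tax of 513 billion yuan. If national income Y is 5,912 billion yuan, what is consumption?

C = 5628.06

Yd = Y − T = 5912 − 513 = 5399
C = 553 + 0.94(5399) = 553 + 5075.06 = 5628.06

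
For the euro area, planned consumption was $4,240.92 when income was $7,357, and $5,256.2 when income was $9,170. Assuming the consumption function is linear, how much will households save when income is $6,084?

S = 2555.96

MPC = (5256.2 − 4240.92)/(9170 − 7357) = 1015.28/1813 = 0.56
a = 4240.92 − 0.56(7357) = 4240.92 − 4119.92 = 121
C = 121 + 0.56(6084) = 3528.04
S = 6084 − 3528.04 = 2555.96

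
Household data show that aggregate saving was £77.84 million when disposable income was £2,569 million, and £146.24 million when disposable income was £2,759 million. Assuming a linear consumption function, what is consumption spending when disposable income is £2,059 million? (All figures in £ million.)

MPS = ΔS/ΔY = (146.24 − 77.84)/(2759 − 2569) = 68.4/190 = 0.36
MPC = 1 − MPS = 0.64
Autonomous saving = 77.84 − 0.36(2569) = -847, so a = 847
C = 847 + 0.64(2059) = 847 + 1317.76 = 2164.76

C = 2164.76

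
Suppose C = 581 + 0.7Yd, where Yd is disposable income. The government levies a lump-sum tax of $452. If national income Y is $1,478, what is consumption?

Yd = Y − T = 1478 − 452 = 1026
C = 581 + 0.7(1026) = 581 + 718.2 = 1299.2

C = 1299.2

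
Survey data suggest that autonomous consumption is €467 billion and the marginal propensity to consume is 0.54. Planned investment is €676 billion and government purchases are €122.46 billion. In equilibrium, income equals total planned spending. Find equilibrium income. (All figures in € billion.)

Y = 2751

Y = C + I + G = 467 + 0.54Y + 676 + 122.46
Y − 0.54Y = 1265.46
0.46Y = 1265.46, so Y = 1265.46/0.46 = 2751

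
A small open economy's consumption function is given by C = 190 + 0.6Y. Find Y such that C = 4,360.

Y = 6950

190 + 0.6Y = 4360
0.6Y = 4170, so Y = 4170/0.6 = 6950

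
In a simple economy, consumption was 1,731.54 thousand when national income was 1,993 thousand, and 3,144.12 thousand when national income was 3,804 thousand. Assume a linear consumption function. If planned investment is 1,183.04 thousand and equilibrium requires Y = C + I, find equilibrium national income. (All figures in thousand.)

Y = 6182

MPC = (3144.12 − 1731.54)/(3804 − 1993) = 1412.58/1811 = 0.78
a = 1731.54 − 0.78(1993) = 177
Equilibrium: Y = 177 + 0.78Y + 1183.04
0.22Y = 1360.04, so Y = 1360.04/0.22 = 6182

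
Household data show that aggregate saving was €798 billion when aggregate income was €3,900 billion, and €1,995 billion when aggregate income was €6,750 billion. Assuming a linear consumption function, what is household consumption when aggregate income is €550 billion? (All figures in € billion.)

C = 1159

MPS = ΔS/ΔY = (1995 − 798)/(6750 − 3900) = 1197/2850 = 0.42
MPC = 1 − MPS = 0.58
Autonomous saving = 798 − 0.42(3900) = -840, so a = 840
C = 840 + 0.58(550) = 840 + 319 = 1159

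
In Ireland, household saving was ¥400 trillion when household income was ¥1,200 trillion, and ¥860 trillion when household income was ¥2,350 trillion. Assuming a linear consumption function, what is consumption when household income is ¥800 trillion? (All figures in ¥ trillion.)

C = 560

MPS = ΔS/ΔY = (860 − 400)/(2350 − 1200) = 460/1150 = 0.4
MPC = 1 − MPS = 0.6
Autonomous saving = 400 − 0.4(1200) = -80, so a = 80
C = 80 + 0.6(800) = 80 + 480 = 560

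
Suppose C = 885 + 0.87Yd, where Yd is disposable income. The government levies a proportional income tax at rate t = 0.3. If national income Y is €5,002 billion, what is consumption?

C = 3931.218

Yd = (1 − 0.3)(5002) = 0.7(5002) = 3501.4
C = 885 + 0.87(3501.4) = 885 + 3046.218 = 3931.218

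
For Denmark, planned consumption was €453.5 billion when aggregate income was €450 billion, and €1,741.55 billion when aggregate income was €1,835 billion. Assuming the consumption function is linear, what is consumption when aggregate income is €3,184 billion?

C = 2996.12

MPC = (1741.55 − 453.5)/(1835 − 450) = 1288.05/1385 = 0.93
a = 453.5 − 0.93(450) = 453.5 − 418.5 = 35
C = 35 + 0.93(3184) = 35 + 2961.12 = 2996.12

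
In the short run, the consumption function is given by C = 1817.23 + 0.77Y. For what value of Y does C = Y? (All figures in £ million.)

Y = 7901

At break-even, C = Y: 1817.23 + 0.77Y = Y
0.23Y = 1817.23, so Y = 1817.23/0.23 = 7901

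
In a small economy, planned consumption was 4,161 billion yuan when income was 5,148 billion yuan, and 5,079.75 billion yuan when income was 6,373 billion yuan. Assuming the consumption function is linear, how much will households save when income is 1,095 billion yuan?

MPC = (5079.75 − 4161)/(6373 − 5148) = 918.75/1225 = 0.75
a = 4161 − 0.75(5148) = 4161 − 3861 = 300
C = 300 + 0.75(1095) = 1121.25
S = 1095 − 1121.25 = -26.25

S = -26.25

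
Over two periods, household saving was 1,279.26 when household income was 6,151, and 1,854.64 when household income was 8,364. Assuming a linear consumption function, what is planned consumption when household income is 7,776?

MPS = ΔS/ΔY = (1854.64 − 1279.26)/(8364 − 6151) = 575.38/2213 = 0.26
MPC = 1 − MPS = 0.74
Autonomous saving = 1279.26 − 0.26(6151) = -320, so a = 320
C = 320 + 0.74(7776) = 320 + 5754.24 = 6074.24

C = 6074.24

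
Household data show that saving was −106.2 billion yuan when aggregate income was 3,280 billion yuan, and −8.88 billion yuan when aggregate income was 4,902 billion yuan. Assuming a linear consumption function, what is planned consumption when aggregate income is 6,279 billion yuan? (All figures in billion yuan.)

MPS = ΔS/ΔY = (-8.88 − (-106.2))/(4902 − 3280) = 97.32/1622 = 0.06
MPC = 1 − MPS = 0.94
Autonomous saving = -106.2 − 0.06(3280) = -303, so a = 303
C = 303 + 0.94(6279) = 303 + 5902.26 = 6205.26

C = 6205.26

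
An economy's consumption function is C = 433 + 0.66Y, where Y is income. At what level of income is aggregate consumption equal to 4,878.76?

433 + 0.66Y = 4878.76
0.66Y = 4445.76, so Y = 4445.76/0.66 = 6736

Y = 6736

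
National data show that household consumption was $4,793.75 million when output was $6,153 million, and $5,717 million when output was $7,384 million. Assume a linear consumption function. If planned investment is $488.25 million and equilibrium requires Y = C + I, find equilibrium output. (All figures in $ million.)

Y = 2669

MPC = (5717 − 4793.75)/(7384 − 6153) = 923.25/1231 = 0.75
a = 4793.75 − 0.75(6153) = 179
Equilibrium: Y = 179 + 0.75Y + 488.25
0.25Y = 667.25, so Y = 667.25/0.25 = 2669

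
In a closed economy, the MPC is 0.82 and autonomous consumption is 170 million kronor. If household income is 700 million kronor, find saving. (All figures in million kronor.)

C = 170 + 0.82(700) = 170 + 574 = 744
S = Y − C = 700 − 744 = -44

S = -44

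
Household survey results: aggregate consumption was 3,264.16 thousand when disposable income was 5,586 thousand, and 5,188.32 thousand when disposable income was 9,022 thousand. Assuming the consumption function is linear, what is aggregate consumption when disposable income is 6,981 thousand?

C = 4045.36

MPC = (5188.32 − 3264.16)/(9022 − 5586) = 1924.16/3436 = 0.56
a = 3264.16 − 0.56(5586) = 3264.16 − 3128.16 = 136
C = 136 + 0.56(6981) = 136 + 3909.36 = 4045.36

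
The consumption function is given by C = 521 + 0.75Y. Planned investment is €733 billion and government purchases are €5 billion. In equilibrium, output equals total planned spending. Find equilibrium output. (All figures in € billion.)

Y = 5036

Y = C + I + G = 521 + 0.75Y + 733 + 5
Y − 0.75Y = 1259
0.25Y = 1259, so Y = 1259/0.25 = 5036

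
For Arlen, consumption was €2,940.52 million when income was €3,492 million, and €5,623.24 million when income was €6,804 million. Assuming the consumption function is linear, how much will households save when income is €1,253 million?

S = 126.07

MPC = (5623.24 − 2940.52)/(6804 − 3492) = 2682.72/3312 = 0.81
a = 2940.52 − 0.81(3492) = 2940.52 − 2828.52 = 112
C = 112 + 0.81(1253) = 1126.93
S = 1253 − 1126.93 = 126.07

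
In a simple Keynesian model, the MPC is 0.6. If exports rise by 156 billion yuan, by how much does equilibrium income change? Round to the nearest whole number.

The multiplier is 1/(1 − MPC) = 1/0.4.
ΔY = 156/0.4 = 390.00 ≈ 390

ΔY ≈ 390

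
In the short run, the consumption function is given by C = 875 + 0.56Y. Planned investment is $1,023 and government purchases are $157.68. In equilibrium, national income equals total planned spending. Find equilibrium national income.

Y = C + I + G = 875 + 0.56Y + 1023 + 157.68
Y − 0.56Y = 2055.68
0.44Y = 2055.68, so Y = 2055.68/0.44 = 4672

Y = 4672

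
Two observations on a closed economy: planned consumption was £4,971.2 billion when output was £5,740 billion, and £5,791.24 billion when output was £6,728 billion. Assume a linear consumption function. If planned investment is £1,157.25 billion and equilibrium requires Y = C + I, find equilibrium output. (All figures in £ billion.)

MPC = (5791.24 − 4971.2)/(6728 − 5740) = 820.04/988 = 0.83
a = 4971.2 − 0.83(5740) = 207
Equilibrium: Y = 207 + 0.83Y + 1157.25
0.17Y = 1364.25, so Y = 1364.25/0.17 = 8025

Y = 8025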